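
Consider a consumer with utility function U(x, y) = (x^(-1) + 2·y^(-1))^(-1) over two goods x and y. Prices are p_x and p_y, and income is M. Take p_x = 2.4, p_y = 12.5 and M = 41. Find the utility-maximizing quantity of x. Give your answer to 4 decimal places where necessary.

MU_x ∝ x^(-2), MU_y ∝ 2·y^(-2), so MRS = (1/2)·(y/x)^(2) = p_x/p_y.
Hence y/x = (2·p_x/p_y)^(1/(2)), i.e. raised to the 0.5 power.
With the ratio pinned down, the budget gives x* = M/(p_x + p_y·(y/x)) and y* = (y/x)·x*.
Numerically y/x = 0.619677, so x* = 41/(2.4 + 12.5·0.619677) = 4.041.

x* = 4.041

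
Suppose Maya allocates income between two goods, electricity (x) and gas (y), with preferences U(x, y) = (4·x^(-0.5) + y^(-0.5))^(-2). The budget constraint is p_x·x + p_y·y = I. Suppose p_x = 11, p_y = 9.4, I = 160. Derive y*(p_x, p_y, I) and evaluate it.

y* = 4.6565

MRS = MU_x/MU_y = 4·(y/x)^(1.5). Set equal to p_x/p_y.
Hence y/x = ((1/4)·p_x/p_y)^(1/(1.5)), i.e. raised to the 2/3 power.
With the ratio pinned down, the budget gives x* = I/(p_x + p_y·(y/x)) and y* = (y/x)·x*.
Numerically y/x = 0.440693, so x* = 160/(11 + 9.4·0.440693) = 10.5663 and y* = 0.440693·10.5663 = 4.6565.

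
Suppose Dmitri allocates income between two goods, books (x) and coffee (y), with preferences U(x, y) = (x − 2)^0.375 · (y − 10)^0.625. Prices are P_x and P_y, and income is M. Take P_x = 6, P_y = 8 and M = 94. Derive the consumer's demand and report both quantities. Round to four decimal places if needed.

x* = 2.125, y* = 10.1562

This is Cobb-Douglas in (x−2, y−10): tangency gives 0.375·P_y·(y−10) = 0.625·P_x·(x−2).
Substituting into the budget: x* = 2 + 0.375·(M − 2·P_x − 10·P_y)/P_x, and y* = 10 + 0.625·(…)/P_y.
Discretionary income = 94 − 2·6 − 10·8 = 2; x* = 2 + 0.375·2/6 = 2.125; y* = 10 + 0.625·2/8 = 10.1562.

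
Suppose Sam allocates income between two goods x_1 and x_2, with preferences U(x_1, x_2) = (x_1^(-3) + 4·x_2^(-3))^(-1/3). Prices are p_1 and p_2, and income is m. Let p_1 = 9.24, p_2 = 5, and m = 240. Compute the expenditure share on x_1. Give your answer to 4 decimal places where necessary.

share on x_1 = 0.5285

From the CES first-order condition, (1/4)·(x_2/x_1)^(4) = p_1/p_2.
Hence x_2/x_1 = (4·p_1/p_2)^(1/(4)), i.e. raised to the 0.25 power.
With the ratio pinned down, the budget gives x_1* = m/(p_1 + p_2·(x_2/x_1)) and x_2* = (x_2/x_1)·x_1*.
Numerically x_2/x_1 = 1.648885, so x_1* = 240/(9.24 + 5·1.648885) = 13.7265 and x_2* = 1.648885·13.7265 = 22.6334.
Expenditure on x_1: 9.24·13.7265 = 126.8329; share = 0.5285.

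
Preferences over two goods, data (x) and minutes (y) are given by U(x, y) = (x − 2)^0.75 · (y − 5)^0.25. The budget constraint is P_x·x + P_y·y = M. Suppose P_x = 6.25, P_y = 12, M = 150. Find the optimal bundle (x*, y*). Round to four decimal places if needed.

Let x' = x−2, y' = y−5. MRS = 3·y'/x' = P_x/P_y.
After buying the subsistence bundle (2, 5), a share 0.75 of the remaining income goes to x: x* = 2 + 0.75·(M − 2P_x − 5P_y)/P_x.
Discretionary income = 150 − 2·6.25 − 5·12 = 77.5; x* = 2 + 0.75·77.5/6.25 = 11.3; y* = 5 + 0.25·77.5/12 = 6.6146.

x* = 11.3, y* = 6.6146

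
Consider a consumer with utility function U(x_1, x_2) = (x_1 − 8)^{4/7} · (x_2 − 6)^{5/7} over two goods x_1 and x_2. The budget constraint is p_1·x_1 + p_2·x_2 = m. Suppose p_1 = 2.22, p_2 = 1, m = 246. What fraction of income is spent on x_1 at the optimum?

share on x_1 = 0.4737

MRS = (4/5)·(x_2−6)/(x_1−8). Tangency with p_1/p_2 gives x_2−6 = (5/4)·(p_1/p_2)·(x_1−8).
Substituting into the budget: x_1* = 8 + 4/9·(m − 8·p_1 − 6·p_2)/p_1, and x_2* = 6 + 5/9·(…)/p_2.
Discretionary income = 246 − 8·2.22 − 6·1 = 222.24; x_1* = 8 + 4/9·222.24/2.22 = 52.4925; x_2* = 6 + 5/9·222.24/1 = 129.4667.
Expenditure on x_1: 2.22·52.4925 = 116.5333; share = 0.4737.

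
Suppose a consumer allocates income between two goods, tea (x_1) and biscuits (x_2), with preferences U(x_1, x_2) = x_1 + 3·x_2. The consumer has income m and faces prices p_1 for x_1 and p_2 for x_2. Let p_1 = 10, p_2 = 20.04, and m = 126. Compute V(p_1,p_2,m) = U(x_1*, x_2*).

Linear utility — the consumer picks whichever good has higher MU/price: 1/10 = 0.1 vs 3/20.04 = 0.1497.
x_2 gives more utility per dollar, so spend all income on x_2: x_2* = m/p_2, x_1* = 0.
Numerically: x_1* = 0, x_2* = 6.2874.
Utility at the optimum: U(0, 6.2874) = 18.8623.

V = 18.8623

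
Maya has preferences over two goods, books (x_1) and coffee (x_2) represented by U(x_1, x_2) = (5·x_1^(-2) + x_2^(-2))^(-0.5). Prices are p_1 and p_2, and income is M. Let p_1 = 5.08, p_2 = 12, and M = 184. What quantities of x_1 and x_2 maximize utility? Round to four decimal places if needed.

Numerically x_2/x_1 = 0.439107, so x_1* = 184/(5.08 + 12·0.439107) = 17.779 and x_2* = 0.439107·17.779 = 7.8069.

x_1* = 17.779, x_2* = 7.8069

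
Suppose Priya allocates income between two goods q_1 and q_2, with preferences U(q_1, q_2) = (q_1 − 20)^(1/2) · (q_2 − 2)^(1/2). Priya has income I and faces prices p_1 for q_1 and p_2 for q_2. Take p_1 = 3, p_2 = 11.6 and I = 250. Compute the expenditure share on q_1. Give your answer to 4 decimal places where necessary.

share on q_1 = 0.5736

Let q_1' = q_1−20, q_2' = q_2−2. MRS = q_2'/q_1' = p_1/p_2.
Substituting into the budget: q_1* = 20 + 0.5·(I − 20·p_1 − 2·p_2)/p_1, and q_2* = 2 + 0.5·(…)/p_2.
Discretionary income = 250 − 20·3 − 2·11.6 = 166.8; q_1* = 20 + 0.5·166.8/3 = 47.8; q_2* = 2 + 0.5·166.8/11.6 = 9.1897.
Expenditure on q_1: 3·47.8 = 143.4; share = 0.5736.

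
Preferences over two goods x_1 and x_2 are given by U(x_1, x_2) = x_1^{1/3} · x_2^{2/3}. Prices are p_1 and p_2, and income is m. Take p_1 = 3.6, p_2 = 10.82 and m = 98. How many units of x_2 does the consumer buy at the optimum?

x_2* = 6.0382

The MRS is (1/2)·x_2/x_1. Set MRS = p_1/p_2.
So 1/3·p_2·x_2 = 2/3·p_1·x_1; combined with the budget, a share 1/3 of income goes to x_1.
Demand: x_1*(p_1,p_2,m) = 1/3·m/p_1 and x_2* = 2/3·m/p_2.
At p_1=3.6, p_2=10.82, m=98: x_2* = 2/3·98/10.82 = 6.0382.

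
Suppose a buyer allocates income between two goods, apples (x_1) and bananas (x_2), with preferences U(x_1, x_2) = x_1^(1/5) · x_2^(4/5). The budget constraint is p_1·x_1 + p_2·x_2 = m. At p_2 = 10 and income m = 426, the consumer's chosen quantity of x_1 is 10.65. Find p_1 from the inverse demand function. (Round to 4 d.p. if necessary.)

The MRS is (1/4)·x_2/x_1. Set MRS = p_1/p_2.
So 0.2·p_2·x_2 = 0.8·p_1·x_1; combined with the budget, a share 0.2 of income goes to x_1.
Demand: x_1*(p_1,p_2,m) = 0.2·m/p_1 and x_2* = 0.8·m/p_2.
Set x_1* = 10.65 in the demand function and solve for p_1: p_1 = 8.

p_1 = 8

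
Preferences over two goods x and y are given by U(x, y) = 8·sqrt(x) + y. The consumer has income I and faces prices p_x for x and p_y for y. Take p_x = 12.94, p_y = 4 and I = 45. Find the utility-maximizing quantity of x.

Utility is quasi-linear in y; the FOC for x is 4/√x = p_x/p_y.
Thus x* = (4·p_y/p_x)² — independent of I — with the rest of income spent on y.
Plugging in: x* = (4·4/12.94)² = 1.5289.

x* = 1.5289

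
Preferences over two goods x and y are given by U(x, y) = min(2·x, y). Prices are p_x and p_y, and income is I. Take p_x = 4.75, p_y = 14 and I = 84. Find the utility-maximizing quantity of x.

x* = 2.5649

Leontief preferences: the optimum is at the kink where x/1 = y/2, i.e. y = 2·x.
Budget: p_x·x + p_y·2·x = I, so (p_x + 2·p_y)·x = I.
Demand: x*(p_x,p_y,I) = I/(p_x + 2·p_y), y* = 2·I/(p_x + 2·p_y).
Here 4.75 + 2·14 = 32.75, giving x* = 2.5649.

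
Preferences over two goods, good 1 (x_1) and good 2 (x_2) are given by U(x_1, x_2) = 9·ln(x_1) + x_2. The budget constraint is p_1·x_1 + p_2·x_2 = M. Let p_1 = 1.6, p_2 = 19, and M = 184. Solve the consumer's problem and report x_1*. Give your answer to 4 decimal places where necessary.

x_1* = 106.875

Set MRS = p_1/p_2: (9/x_1)/1 = p_1/p_2.
So x_1*(p_1,p_2) = 9·p_2/p_1, independent of income; and x_2* = (M − 9·p_2)/p_2.
At the given prices: x_1* = 9·19/1.6 = 106.875.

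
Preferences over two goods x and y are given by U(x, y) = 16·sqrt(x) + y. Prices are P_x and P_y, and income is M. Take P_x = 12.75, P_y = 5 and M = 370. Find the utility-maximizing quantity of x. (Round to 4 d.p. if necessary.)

x* = 9.8424

MU_x = 8/√x, MU_y = 1. Tangency: 8/√x = P_x/P_y.
Thus x* = (8·P_y/P_x)² — independent of M — with the rest of income spent on y.
Plugging in: x* = (8·5/12.75)² = 9.8424.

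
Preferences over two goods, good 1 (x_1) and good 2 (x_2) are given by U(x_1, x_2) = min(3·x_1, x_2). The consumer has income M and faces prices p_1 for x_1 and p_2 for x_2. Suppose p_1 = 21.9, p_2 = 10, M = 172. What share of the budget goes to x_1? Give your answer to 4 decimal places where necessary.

share on x_1 = 0.422

Leontief preferences: the optimum is at the kink where x_1/1 = x_2/3, i.e. x_2 = 3·x_1.
Budget: p_1·x_1 + p_2·3·x_1 = M, so (p_1 + 3·p_2)·x_1 = M.
Demand: x_1*(p_1,p_2,M) = M/(p_1 + 3·p_2), x_2* = 3·M/(p_1 + 3·p_2).
Here 21.9 + 3·10 = 51.9, giving x_1* = 3.3141 and x_2* = 9.9422.
Expenditure on x_1: 21.9·3.3141 = 72.578; share = 0.422.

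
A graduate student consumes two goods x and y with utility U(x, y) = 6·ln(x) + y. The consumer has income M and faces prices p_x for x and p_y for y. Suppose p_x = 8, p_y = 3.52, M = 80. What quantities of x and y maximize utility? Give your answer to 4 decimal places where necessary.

x* = 2.64, y* = 16.7273

MU_x = 6/x, MU_y = 1. Tangency: 6/x = p_x/p_y.
So x*(p_x,p_y) = 6·p_y/p_x, independent of income; and y* = (M − 6·p_y)/p_y.
At the given prices: x* = 6·3.52/8 = 2.64, and y* = 16.7273.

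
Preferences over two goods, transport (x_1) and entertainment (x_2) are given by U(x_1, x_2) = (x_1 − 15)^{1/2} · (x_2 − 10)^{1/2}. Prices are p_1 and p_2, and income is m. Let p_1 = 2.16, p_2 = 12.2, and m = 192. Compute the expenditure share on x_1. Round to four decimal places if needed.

share on x_1 = 0.2667

MRS = (x_2−10)/(x_1−15). Tangency with p_1/p_2 gives x_2−10 = (p_1/p_2)·(x_1−15).
Substituting into the budget: x_1* = 15 + 0.5·(m − 15·p_1 − 10·p_2)/p_1, and x_2* = 10 + 0.5·(…)/p_2.
Discretionary income = 192 − 15·2.16 − 10·12.2 = 37.6; x_1* = 15 + 0.5·37.6/2.16 = 23.7037; x_2* = 10 + 0.5·37.6/12.2 = 11.541.
Expenditure on x_1: 2.16·23.7037 = 51.2; share = 0.2667.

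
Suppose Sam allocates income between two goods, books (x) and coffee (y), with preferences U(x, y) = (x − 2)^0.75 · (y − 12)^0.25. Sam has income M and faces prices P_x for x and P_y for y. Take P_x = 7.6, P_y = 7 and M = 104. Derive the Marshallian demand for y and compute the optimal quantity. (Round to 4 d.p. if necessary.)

y* = 12.1714

Let x' = x−2, y' = y−12. MRS = 3·y'/x' = P_x/P_y.
Substituting into the budget: x* = 2 + 0.75·(M − 2·P_x − 12·P_y)/P_x, and y* = 12 + 0.25·(…)/P_y.
Discretionary income = 104 − 2·7.6 − 12·7 = 4.8; y* = 12 + 0.25·4.8/7 = 12.1714.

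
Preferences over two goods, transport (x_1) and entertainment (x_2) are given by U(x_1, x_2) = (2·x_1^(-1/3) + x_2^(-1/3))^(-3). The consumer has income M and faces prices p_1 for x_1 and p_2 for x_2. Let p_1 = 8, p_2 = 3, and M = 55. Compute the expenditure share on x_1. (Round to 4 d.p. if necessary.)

Substitute x_2 = (x_2/x_1)·x_1 into the budget: x_1* = M/(p_1 + p_2·(x_2/x_1)).
Numerically x_2/x_1 = 1.240806, so x_1* = 55/(8 + 3·1.240806) = 4.6919 and x_2* = 1.240806·4.6919 = 5.8217.
Expenditure on x_1: 8·4.6919 = 37.5349; share = 0.6825.

share on x_1 = 0.6825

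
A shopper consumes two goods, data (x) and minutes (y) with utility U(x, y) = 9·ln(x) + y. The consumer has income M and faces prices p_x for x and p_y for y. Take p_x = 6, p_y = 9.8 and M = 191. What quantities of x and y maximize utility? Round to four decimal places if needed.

x* = 14.7, y* = 10.4898

Set MRS = p_x/p_y: (9/x)/1 = p_x/p_y.
So x*(p_x,p_y) = 9·p_y/p_x, independent of income; and y* = (M − 9·p_y)/p_y.
At the given prices: x* = 9·9.8/6 = 14.7, and y* = 10.4898.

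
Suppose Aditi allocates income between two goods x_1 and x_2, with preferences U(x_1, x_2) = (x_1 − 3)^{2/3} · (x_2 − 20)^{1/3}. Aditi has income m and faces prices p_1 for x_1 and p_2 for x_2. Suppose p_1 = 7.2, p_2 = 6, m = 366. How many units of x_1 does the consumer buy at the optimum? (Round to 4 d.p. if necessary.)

x_1* = 23.7778

Let x_1' = x_1−3, x_2' = x_2−20. MRS = 2·x_2'/x_1' = p_1/p_2.
After buying the subsistence bundle (3, 20), a share 2/3 of the remaining income goes to x_1: x_1* = 3 + 2/3·(m − 3p_1 − 20p_2)/p_1.
Discretionary income = 366 − 3·7.2 − 20·6 = 224.4; x_1* = 3 + 2/3·224.4/7.2 = 23.7778.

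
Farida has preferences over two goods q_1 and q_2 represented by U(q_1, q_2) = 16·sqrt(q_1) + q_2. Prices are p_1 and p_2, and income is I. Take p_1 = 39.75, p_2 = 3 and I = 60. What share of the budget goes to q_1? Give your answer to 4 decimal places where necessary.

Utility is quasi-linear in q_2; the FOC for q_1 is 8/√q_1 = p_1/p_2.
Solve: √q_1 = 8·p_2/p_1, so q_1*(p_1,p_2) = (8·p_2/p_1)², and q_2* = (I − p_1·q_1*)/p_2.
Plugging in: q_1* = (8·3/39.75)² = 0.3645, q_2* = 15.1698.
Expenditure on q_1: 39.75·0.3645 = 14.4906; share = 0.2415.

share on q_1 = 0.2415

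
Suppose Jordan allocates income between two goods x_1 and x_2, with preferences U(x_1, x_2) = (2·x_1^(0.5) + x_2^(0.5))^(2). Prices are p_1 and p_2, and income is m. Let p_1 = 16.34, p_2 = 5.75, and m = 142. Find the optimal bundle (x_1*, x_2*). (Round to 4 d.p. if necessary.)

Substitute x_2 = (x_2/x_1)·x_1 into the budget: x_1* = m/(p_1 + p_2·(x_2/x_1)).
Numerically x_2/x_1 = 2.01887, so x_1* = 142/(16.34 + 5.75·2.01887) = 5.0808 and x_2* = 2.01887·5.0808 = 10.2574.

x_1* = 5.0808, x_2* = 10.2574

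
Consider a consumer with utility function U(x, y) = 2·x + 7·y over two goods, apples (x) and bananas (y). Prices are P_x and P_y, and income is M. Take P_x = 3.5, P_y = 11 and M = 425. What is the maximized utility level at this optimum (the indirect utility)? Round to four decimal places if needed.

V = 270.4545

y gives more utility per dollar, so spend all income on y: y* = M/P_y, x* = 0.
Numerically: x* = 0, y* = 38.6364.
Utility at the optimum: U(0, 38.6364) = 270.4545.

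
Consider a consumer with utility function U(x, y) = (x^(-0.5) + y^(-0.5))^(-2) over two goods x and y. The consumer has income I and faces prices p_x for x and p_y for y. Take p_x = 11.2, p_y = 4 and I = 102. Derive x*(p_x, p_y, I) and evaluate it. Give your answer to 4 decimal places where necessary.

x* = 5.3274

MU_x ∝ x^(-1.5), MU_y ∝ y^(-1.5), so MRS = (y/x)^(1.5) = p_x/p_y.
Hence y/x = (p_x/p_y)^(1/(1.5)), i.e. raised to the 2/3 power.
Substitute y = (y/x)·x into the budget: x* = I/(p_x + p_y·(y/x)).
Numerically y/x = 1.986577, so x* = 102/(11.2 + 4·1.986577) = 5.3274.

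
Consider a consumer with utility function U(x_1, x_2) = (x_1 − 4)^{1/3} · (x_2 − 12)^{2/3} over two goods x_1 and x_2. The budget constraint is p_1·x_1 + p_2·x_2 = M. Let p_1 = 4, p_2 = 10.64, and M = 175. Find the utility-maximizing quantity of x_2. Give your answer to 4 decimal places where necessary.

This is Cobb-Douglas in (x_1−4, x_2−12): tangency gives 1/3·p_2·(x_2−12) = 2/3·p_1·(x_1−4).
Substituting into the budget: x_1* = 4 + 1/3·(M − 4·p_1 − 12·p_2)/p_1, and x_2* = 12 + 2/3·(…)/p_2.
Discretionary income = 175 − 4·4 − 12·10.64 = 31.32; x_2* = 12 + 2/3·31.32/10.64 = 13.9624.

x_2* = 13.9624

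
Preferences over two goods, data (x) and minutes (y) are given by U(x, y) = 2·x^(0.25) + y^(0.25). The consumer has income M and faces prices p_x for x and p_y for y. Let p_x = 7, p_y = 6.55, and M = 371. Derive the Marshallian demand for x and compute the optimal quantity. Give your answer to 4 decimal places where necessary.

x* = 37.7026

MU_x ∝ 2·x^(-0.75), MU_y ∝ y^(-0.75), so MRS = 2·(y/x)^(0.75) = p_x/p_y.
Hence y/x = ((1/2)·p_x/p_y)^(1/(0.75)), i.e. raised to the 4/3 power.
With the ratio pinned down, the budget gives x* = M/(p_x + p_y·(y/x)) and y* = (y/x)·x*.
Numerically y/x = 0.433613, so x* = 371/(7 + 6.55·0.433613) = 37.7026.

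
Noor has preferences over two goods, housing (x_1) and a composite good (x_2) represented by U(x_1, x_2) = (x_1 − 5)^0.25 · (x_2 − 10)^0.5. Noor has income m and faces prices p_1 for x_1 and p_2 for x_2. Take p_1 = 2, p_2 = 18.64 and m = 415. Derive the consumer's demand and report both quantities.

This is Cobb-Douglas in (x_1−5, x_2−10): tangency gives 0.25·p_2·(x_2−10) = 0.5·p_1·(x_1−5).
After buying the subsistence bundle (5, 10), a share 1/3 of the remaining income goes to x_1: x_1* = 5 + 1/3·(m − 5p_1 − 10p_2)/p_1.
Discretionary income = 415 − 5·2 − 10·18.64 = 218.6; x_1* = 5 + 1/3·218.6/2 = 41.4333; x_2* = 10 + 2/3·218.6/18.64 = 17.8183.

x_1* = 41.4333, x_2* = 17.8183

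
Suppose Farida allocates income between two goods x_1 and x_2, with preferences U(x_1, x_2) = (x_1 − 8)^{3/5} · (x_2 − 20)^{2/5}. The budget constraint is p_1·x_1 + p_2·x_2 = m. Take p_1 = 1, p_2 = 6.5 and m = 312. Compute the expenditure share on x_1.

MRS = (3/2)·(x_2−20)/(x_1−8). Tangency with p_1/p_2 gives x_2−20 = (2/3)·(p_1/p_2)·(x_1−8).
Substituting into the budget: x_1* = 8 + 0.6·(m − 8·p_1 − 20·p_2)/p_1, and x_2* = 20 + 0.4·(…)/p_2.
Discretionary income = 312 − 8·1 − 20·6.5 = 174; x_1* = 8 + 0.6·174/1 = 112.4; x_2* = 20 + 0.4·174/6.5 = 30.7077.
Expenditure on x_1: 1·112.4 = 112.4; share = 0.3603.

share on x_1 = 0.3603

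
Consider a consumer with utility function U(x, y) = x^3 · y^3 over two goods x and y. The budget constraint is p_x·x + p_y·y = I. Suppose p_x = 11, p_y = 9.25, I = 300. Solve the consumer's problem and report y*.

y* = 16.2162

The MRS is y/x. Set MRS = p_x/p_y.
Rearranging, p_y·y = p_x·x. Substituting into the budget gives p_x·x·(1 + 1) = I.
Demand: x*(p_x,p_y,I) = 0.5·I/p_x and y* = 0.5·I/p_y.
At p_x=11, p_y=9.25, I=300: y* = 0.5·300/9.25 = 16.2162.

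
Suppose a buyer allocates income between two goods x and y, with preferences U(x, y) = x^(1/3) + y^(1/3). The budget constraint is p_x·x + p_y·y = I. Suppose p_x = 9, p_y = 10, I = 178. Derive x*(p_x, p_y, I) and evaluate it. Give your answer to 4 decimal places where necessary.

x* = 10.1493

From the CES first-order condition, (y/x)^(2/3) = p_x/p_y.
Hence y/x = (p_x/p_y)^(1/(2/3)), i.e. raised to the 1.5 power.
With the ratio pinned down, the budget gives x* = I/(p_x + p_y·(y/x)) and y* = (y/x)·x*.
Numerically y/x = 0.853815, so x* = 178/(9 + 10·0.853815) = 10.1493.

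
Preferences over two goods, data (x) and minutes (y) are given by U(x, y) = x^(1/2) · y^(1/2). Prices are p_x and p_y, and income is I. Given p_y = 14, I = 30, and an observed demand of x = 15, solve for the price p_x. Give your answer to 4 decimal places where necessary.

p_x = 1

MU_x/MU_y = (0.5·y)/(0.5·x); tangency sets this equal to p_x/p_y.
Rearranging, p_y·y = p_x·x. Substituting into the budget gives p_x·x·(1 + 1) = I.
Demand: x*(p_x,p_y,I) = 0.5·I/p_x and y* = 0.5·I/p_y.
Set x* = 15 in the demand function and solve for p_x: p_x = 1.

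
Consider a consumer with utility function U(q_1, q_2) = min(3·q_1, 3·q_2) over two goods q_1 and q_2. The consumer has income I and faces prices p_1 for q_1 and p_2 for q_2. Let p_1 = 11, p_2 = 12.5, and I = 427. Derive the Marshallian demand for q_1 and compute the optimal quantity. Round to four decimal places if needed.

q_1* = 18.1702

Leontief preferences: the optimum is at the kink where q_1/3 = q_2/3, i.e. q_2 = q_1.
Budget: p_1·q_1 + p_2·q_1 = I, so (3·p_1 + 3·p_2)·q_1 = 3·I.
Demand: q_1*(p_1,p_2,I) = 3·I/(3·p_1 + 3·p_2), q_2* = 3·I/(3·p_1 + 3·p_2).
Here 3·11 + 3·12.5 = 70.5, giving q_1* = 18.1702.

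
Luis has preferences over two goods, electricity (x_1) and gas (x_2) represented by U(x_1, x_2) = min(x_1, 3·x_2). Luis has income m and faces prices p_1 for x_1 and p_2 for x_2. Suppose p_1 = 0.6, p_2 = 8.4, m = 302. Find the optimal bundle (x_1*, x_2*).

x_1* = 88.8235, x_2* = 29.6078

Demand: x_1*(p_1,p_2,m) = 3·m/(3·p_1 + p_2), x_2* = m/(3·p_1 + p_2).
Here 3·0.6 + 8.4 = 10.2, giving x_1* = 88.8235 and x_2* = 29.6078.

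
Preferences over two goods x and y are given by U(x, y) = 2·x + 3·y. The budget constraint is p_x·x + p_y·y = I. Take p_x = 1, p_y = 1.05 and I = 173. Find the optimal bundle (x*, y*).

x* = 0, y* = 164.7619

Linear utility — the consumer picks whichever good has higher MU/price: 2/1 = 2 vs 3/1.05 = 2.8571.
y gives more utility per dollar, so spend all income on y: y* = I/p_y, x* = 0.
Numerically: x* = 0, y* = 164.7619.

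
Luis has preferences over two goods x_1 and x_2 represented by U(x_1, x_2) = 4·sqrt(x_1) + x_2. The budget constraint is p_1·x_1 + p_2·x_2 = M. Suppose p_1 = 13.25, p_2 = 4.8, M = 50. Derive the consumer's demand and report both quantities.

Set MRS = p_1/p_2: 2·x_1^(−1/2) = p_1/p_2.
Thus x_1* = (2·p_2/p_1)² — independent of M — with the rest of income spent on x_2.
Plugging in: x_1* = (2·4.8/13.25)² = 0.5249, x_2* = 8.9676.

x_1* = 0.5249, x_2* = 8.9676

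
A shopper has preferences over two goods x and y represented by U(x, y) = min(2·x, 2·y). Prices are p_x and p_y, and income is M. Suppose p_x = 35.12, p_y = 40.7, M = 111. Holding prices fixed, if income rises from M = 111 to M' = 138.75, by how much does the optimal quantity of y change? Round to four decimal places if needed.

Leontief preferences: the optimum is at the kink where x/2 = y/2, i.e. y = x.
Budget: p_x·x + p_y·x = M, so (2·p_x + 2·p_y)·x = 2·M.
Demand: x*(p_x,p_y,M) = 2·M/(2·p_x + 2·p_y), y* = 2·M/(2·p_x + 2·p_y).
Here 2·35.12 + 2·40.7 = 151.64, giving y* = 1.464.
At M' = 138.75: y* = 1.83. Change: 1.83 − 1.464 = 0.366.

Δy* = 0.366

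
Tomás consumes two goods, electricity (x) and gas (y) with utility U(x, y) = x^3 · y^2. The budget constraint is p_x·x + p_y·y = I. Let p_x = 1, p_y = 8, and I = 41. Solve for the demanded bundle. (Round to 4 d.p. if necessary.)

x* = 24.6, y* = 2.05

MU_x/MU_y = (3·y)/(2·x); tangency sets this equal to p_x/p_y.
Rearranging, p_y·y = (2/3)·p_x·x. Substituting into the budget gives p_x·x·(1 + (2/3)) = I.
Demand: x*(p_x,p_y,I) = 0.6·I/p_x and y* = 0.4·I/p_y.
At p_x=1, p_y=8, I=41: x* = 0.6·41/1 = 24.6, y* = 2.05.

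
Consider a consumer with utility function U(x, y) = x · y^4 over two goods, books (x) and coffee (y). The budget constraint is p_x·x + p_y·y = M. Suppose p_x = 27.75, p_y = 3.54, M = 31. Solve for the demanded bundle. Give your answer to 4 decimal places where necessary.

x* = 0.2234, y* = 7.0056

MU_x/MU_y = (y)/(4·x); tangency sets this equal to p_x/p_y.
Rearranging, p_y·y = 4·p_x·x. Substituting into the budget gives p_x·x·(1 + 4) = M.
Demand: x*(p_x,p_y,M) = 0.2·M/p_x and y* = 0.8·M/p_y.
At p_x=27.75, p_y=3.54, M=31: x* = 0.2·31/27.75 = 0.2234, y* = 7.0056.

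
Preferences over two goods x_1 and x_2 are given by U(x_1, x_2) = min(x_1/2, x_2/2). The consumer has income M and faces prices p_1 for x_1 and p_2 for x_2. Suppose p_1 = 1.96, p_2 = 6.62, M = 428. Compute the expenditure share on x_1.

share on x_1 = 0.2284

Demand: x_1*(p_1,p_2,M) = 2·M/(2·p_1 + 2·p_2), x_2* = 2·M/(2·p_1 + 2·p_2).
Here 2·1.96 + 2·6.62 = 17.16, giving x_1* = 49.8834 and x_2* = 49.8834.
Expenditure on x_1: 1.96·49.8834 = 97.7716; share = 0.2284.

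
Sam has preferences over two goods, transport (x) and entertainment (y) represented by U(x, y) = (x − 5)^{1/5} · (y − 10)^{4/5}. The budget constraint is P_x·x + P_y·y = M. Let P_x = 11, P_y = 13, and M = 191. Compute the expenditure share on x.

share on x = 0.2942

Discretionary income = 191 − 5·11 − 10·13 = 6; x* = 5 + 0.2·6/11 = 5.1091; y* = 10 + 0.8·6/13 = 10.3692.
Expenditure on x: 11·5.1091 = 56.2; share = 0.2942.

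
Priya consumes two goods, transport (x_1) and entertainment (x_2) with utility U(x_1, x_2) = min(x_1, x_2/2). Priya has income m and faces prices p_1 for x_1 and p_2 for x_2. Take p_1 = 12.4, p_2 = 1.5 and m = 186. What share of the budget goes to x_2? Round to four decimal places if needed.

share on x_2 = 0.1948

With perfect complements, no substitution: consume in ratio x_1:x_2 = 1:2.
Budget: p_1·x_1 + p_2·2·x_1 = m, so (p_1 + 2·p_2)·x_1 = m.
Demand: x_1*(p_1,p_2,m) = m/(p_1 + 2·p_2), x_2* = 2·m/(p_1 + 2·p_2).
Here 12.4 + 2·1.5 = 15.4, giving x_1* = 12.0779 and x_2* = 24.1558.
Expenditure on x_2: 1.5·24.1558 = 36.2338; share = 0.1948.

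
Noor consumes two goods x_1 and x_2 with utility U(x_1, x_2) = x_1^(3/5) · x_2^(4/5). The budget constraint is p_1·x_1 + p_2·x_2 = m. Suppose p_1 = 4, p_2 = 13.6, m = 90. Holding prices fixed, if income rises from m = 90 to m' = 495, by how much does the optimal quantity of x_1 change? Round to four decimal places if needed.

Δx_1* = 43.3929

The MRS is (3/4)·x_2/x_1. Set MRS = p_1/p_2.
So 0.6·p_2·x_2 = 0.8·p_1·x_1; combined with the budget, a share 3/7 of income goes to x_1.
Demand: x_1*(p_1,p_2,m) = 3/7·m/p_1 and x_2* = 4/7·m/p_2.
At p_1=4, p_2=13.6, m=90: x_1* = 3/7·90/4 = 9.6429.
At m' = 495: x_1* = 53.0357. Change: 53.0357 − 9.6429 = 43.3929.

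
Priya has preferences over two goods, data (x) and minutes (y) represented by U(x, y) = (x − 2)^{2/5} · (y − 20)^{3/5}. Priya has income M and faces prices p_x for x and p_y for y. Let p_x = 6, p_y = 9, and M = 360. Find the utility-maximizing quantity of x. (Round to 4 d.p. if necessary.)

x* = 13.2

This is Cobb-Douglas in (x−2, y−20): tangency gives 0.4·p_y·(y−20) = 0.6·p_x·(x−2).
Substituting into the budget: x* = 2 + 0.4·(M − 2·p_x − 20·p_y)/p_x, and y* = 20 + 0.6·(…)/p_y.
Discretionary income = 360 − 2·6 − 20·9 = 168; x* = 2 + 0.4·168/6 = 13.2.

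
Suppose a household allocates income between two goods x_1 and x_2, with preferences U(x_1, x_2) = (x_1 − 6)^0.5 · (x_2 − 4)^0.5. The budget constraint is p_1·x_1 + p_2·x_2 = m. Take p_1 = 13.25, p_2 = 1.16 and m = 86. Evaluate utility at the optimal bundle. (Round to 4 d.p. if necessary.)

V = 0.2372

Discretionary income = 86 − 6·13.25 − 4·1.16 = 1.86; x_1* = 6 + 0.5·1.86/13.25 = 6.0702; x_2* = 4 + 0.5·1.86/1.16 = 4.8017.
Utility at the optimum: U(6.0702, 4.8017) = 0.2372.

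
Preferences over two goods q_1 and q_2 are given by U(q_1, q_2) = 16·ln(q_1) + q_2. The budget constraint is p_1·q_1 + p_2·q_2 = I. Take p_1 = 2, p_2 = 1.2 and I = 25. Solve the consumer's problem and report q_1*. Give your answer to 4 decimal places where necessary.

MU_q_1 = 16/q_1, MU_q_2 = 1. Tangency: 16/q_1 = p_1/p_2.
So q_1*(p_1,p_2) = 16·p_2/p_1, independent of income; and q_2* = (I − 16·p_2)/p_2.
At the given prices: q_1* = 16·1.2/2 = 9.6.

q_1* = 9.6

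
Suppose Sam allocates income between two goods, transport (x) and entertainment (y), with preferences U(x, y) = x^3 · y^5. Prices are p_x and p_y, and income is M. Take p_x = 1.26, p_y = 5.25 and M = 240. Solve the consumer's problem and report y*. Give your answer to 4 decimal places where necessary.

y* = 28.5714

Tangency: MRS = (3/5)·y/x = p_x/p_y.
Rearranging, p_y·y = (5/3)·p_x·x. Substituting into the budget gives p_x·x·(1 + (5/3)) = M.
Demand: x*(p_x,p_y,M) = 0.375·M/p_x and y* = 0.625·M/p_y.
At p_x=1.26, p_y=5.25, M=240: y* = 0.625·240/5.25 = 28.5714.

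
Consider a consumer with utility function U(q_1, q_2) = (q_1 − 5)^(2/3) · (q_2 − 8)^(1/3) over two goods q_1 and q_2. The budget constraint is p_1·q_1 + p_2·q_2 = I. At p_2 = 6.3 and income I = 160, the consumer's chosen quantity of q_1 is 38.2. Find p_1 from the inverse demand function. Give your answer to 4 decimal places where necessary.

This is Cobb-Douglas in (q_1−5, q_2−8): tangency gives 2/3·p_2·(q_2−8) = 1/3·p_1·(q_1−5).
Substituting into the budget: q_1* = 5 + 2/3·(I − 5·p_1 − 8·p_2)/p_1, and q_2* = 8 + 1/3·(…)/p_2.
Set q_1* = 38.2 in the demand function and solve for p_1: p_1 = 2.

p_1 = 2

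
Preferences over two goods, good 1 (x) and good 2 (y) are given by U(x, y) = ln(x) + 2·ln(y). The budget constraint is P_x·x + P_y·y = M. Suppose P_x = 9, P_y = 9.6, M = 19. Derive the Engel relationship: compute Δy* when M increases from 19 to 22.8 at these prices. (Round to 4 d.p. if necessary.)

Tangency: MRS = (1/2)·y/x = P_x/P_y.
So P_y·y = 2·P_x·x; combined with the budget, a share 1/3 of income goes to x.
Demand: x*(P_x,P_y,M) = 1/3·M/P_x and y* = 2/3·M/P_y.
At P_x=9, P_y=9.6, M=19: y* = 2/3·19/9.6 = 1.3194.
At M' = 22.8: y* = 1.5833. Change: 1.5833 − 1.3194 = 0.2639.

Δy* = 0.2639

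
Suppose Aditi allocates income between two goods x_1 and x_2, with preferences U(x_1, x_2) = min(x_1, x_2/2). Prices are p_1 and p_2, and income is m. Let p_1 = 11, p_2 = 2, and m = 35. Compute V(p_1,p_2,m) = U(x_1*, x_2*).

V = 2.3333

With perfect complements, no substitution: consume in ratio x_1:x_2 = 1:2.
Budget: p_1·x_1 + p_2·2·x_1 = m, so (p_1 + 2·p_2)·x_1 = m.
Demand: x_1*(p_1,p_2,m) = m/(p_1 + 2·p_2), x_2* = 2·m/(p_1 + 2·p_2).
Here 11 + 2·2 = 15, giving x_1* = 2.3333 and x_2* = 4.6667.
Utility at the optimum: U(2.3333, 4.6667) = 2.3333.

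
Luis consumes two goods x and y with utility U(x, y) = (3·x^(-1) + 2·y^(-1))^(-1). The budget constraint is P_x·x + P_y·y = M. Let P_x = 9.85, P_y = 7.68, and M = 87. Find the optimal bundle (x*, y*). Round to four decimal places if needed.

x* = 5.1323, y* = 4.7457

From the CES first-order condition, (3/2)·(y/x)^(2) = P_x/P_y.
Hence y/x = ((2/3)·P_x/P_y)^(1/(2)), i.e. raised to the 0.5 power.
With the ratio pinned down, the budget gives x* = M/(P_x + P_y·(y/x)) and y* = (y/x)·x*.
Numerically y/x = 0.924681, so x* = 87/(9.85 + 7.68·0.924681) = 5.1323 and y* = 0.924681·5.1323 = 4.7457.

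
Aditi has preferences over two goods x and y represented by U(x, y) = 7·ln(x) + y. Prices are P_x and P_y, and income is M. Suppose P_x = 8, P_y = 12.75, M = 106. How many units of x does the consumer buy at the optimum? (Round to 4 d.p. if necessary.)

Set MRS = P_x/P_y: (7/x)/1 = P_x/P_y.
So x*(P_x,P_y) = 7·P_y/P_x, independent of income; and y* = (M − 7·P_y)/P_y.
At the given prices: x* = 7·12.75/8 = 11.1562.

x* = 11.1562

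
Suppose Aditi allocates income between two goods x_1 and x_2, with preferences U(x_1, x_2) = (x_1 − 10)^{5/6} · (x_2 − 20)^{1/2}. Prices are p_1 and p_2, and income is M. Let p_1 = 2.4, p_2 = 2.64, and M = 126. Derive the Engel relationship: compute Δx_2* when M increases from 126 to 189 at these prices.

Let x_1' = x_1−10, x_2' = x_2−20. MRS = (5/3)·x_2'/x_1' = p_1/p_2.
Substituting into the budget: x_1* = 10 + 0.625·(M − 10·p_1 − 20·p_2)/p_1, and x_2* = 20 + 0.375·(…)/p_2.
Discretionary income = 126 − 10·2.4 − 20·2.64 = 49.2; x_2* = 20 + 0.375·49.2/2.64 = 26.9886.
At M' = 189: x_2* = 35.9375. Change: 35.9375 − 26.9886 = 8.9489.

Δx_2* = 8.9489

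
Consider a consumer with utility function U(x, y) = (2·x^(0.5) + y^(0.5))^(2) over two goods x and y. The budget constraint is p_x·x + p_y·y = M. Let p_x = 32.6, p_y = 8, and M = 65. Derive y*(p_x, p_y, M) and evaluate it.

MU_x ∝ 2·x^(-0.5), MU_y ∝ y^(-0.5), so MRS = 2·(y/x)^(0.5) = p_x/p_y.
Solve for the ratio: y/x = [(1/2)·p_x/p_y]^(2).
With the ratio pinned down, the budget gives x* = M/(p_x + p_y·(y/x)) and y* = (y/x)·x*.
Numerically y/x = 4.151406, so x* = 65/(32.6 + 8·4.151406) = 0.9877 and y* = 4.151406·0.9877 = 4.1002.

y* = 4.1002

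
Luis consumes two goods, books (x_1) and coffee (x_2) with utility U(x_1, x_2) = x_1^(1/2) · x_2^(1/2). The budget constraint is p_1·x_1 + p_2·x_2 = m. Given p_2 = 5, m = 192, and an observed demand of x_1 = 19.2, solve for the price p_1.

p_1 = 5

The MRS is x_2/x_1. Set MRS = p_1/p_2.
Rearranging, p_2·x_2 = p_1·x_1. Substituting into the budget gives p_1·x_1·(1 + 1) = m.
Demand: x_1*(p_1,p_2,m) = 0.5·m/p_1 and x_2* = 0.5·m/p_2.
Set x_1* = 19.2 in the demand function and solve for p_1: p_1 = 5.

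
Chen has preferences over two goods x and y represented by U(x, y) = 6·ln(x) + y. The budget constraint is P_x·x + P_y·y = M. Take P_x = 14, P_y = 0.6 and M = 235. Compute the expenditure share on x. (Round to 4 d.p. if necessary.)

share on x = 0.0153

So x*(P_x,P_y) = 6·P_y/P_x, independent of income; and y* = (M − 6·P_y)/P_y.
At the given prices: x* = 6·0.6/14 = 0.2571, and y* = 385.6667.
Expenditure on x: 14·0.2571 = 3.6; share = 0.0153.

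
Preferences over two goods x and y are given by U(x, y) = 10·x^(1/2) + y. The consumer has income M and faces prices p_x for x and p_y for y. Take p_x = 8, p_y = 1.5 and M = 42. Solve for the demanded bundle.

MU_x = 5/√x, MU_y = 1. Tangency: 5/√x = p_x/p_y.
Thus x* = (5·p_y/p_x)² — independent of M — with the rest of income spent on y.
Plugging in: x* = (5·1.5/8)² = 0.8789, y* = 23.3125.

x* = 0.8789, y* = 23.3125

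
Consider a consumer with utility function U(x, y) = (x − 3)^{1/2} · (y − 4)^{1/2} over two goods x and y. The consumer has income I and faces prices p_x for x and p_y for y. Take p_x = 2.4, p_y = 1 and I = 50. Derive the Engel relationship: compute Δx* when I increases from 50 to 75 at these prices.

Δx* = 5.2083

This is Cobb-Douglas in (x−3, y−4): tangency gives 0.5·p_y·(y−4) = 0.5·p_x·(x−3).
Substituting into the budget: x* = 3 + 0.5·(I − 3·p_x − 4·p_y)/p_x, and y* = 4 + 0.5·(…)/p_y.
Discretionary income = 50 − 3·2.4 − 4·1 = 38.8; x* = 3 + 0.5·38.8/2.4 = 11.0833.
At I' = 75: x* = 16.2917. Change: 16.2917 − 11.0833 = 5.2083.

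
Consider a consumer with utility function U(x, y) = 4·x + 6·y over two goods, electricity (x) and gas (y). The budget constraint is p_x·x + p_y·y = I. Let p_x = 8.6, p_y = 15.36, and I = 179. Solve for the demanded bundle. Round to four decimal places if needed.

x* = 20.814, y* = 0

Linear utility — the consumer picks whichever good has higher MU/price: 4/8.6 = 0.4651 vs 6/15.36 = 0.3906.
x gives more utility per dollar, so spend all income on x: x* = I/p_x, y* = 0.
Numerically: x* = 20.814, y* = 0.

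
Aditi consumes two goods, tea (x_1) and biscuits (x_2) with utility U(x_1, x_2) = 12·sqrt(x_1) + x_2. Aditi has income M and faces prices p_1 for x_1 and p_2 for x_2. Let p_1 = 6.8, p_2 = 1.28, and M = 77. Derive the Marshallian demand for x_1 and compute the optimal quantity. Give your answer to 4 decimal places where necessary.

Set MRS = p_1/p_2: 6·x_1^(−1/2) = p_1/p_2.
Thus x_1* = (6·p_2/p_1)² — independent of M — with the rest of income spent on x_2.
Plugging in: x_1* = (6·1.28/6.8)² = 1.2756.

x_1* = 1.2756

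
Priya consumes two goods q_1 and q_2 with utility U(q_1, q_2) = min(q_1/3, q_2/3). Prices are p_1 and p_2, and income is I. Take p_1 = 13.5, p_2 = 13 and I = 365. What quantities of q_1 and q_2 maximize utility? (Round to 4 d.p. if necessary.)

With perfect complements, no substitution: consume in ratio q_1:q_2 = 3:3.
Budget: p_1·q_1 + p_2·q_1 = I, so (3·p_1 + 3·p_2)·q_1 = 3·I.
Demand: q_1*(p_1,p_2,I) = 3·I/(3·p_1 + 3·p_2), q_2* = 3·I/(3·p_1 + 3·p_2).
Here 3·13.5 + 3·13 = 79.5, giving q_1* = 13.7736 and q_2* = 13.7736.

q_1* = 13.7736, q_2* = 13.7736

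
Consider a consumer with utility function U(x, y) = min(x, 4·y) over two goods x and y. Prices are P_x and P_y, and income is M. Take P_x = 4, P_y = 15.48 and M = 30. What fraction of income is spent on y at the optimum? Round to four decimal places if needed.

share on y = 0.4917

Here 4·4 + 15.48 = 31.48, giving x* = 3.8119 and y* = 0.953.
Expenditure on y: 15.48·0.953 = 14.7522; share = 0.4917.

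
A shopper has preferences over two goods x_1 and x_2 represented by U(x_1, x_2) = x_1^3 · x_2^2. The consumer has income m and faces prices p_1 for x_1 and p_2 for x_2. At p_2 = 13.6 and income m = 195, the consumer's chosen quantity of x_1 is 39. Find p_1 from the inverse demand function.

p_1 = 3

MU_x_1/MU_x_2 = (3·x_2)/(2·x_1); tangency sets this equal to p_1/p_2.
So 3·p_2·x_2 = 2·p_1·x_1; combined with the budget, a share 0.6 of income goes to x_1.
Demand: x_1*(p_1,p_2,m) = 0.6·m/p_1 and x_2* = 0.4·m/p_2.
Set x_1* = 39 in the demand function and solve for p_1: p_1 = 3.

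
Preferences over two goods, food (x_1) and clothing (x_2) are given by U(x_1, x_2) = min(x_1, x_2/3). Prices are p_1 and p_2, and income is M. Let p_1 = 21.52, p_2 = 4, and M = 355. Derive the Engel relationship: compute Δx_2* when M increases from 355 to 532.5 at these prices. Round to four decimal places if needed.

With perfect complements, no substitution: consume in ratio x_1:x_2 = 1:3.
Budget: p_1·x_1 + p_2·3·x_1 = M, so (p_1 + 3·p_2)·x_1 = M.
Demand: x_1*(p_1,p_2,M) = M/(p_1 + 3·p_2), x_2* = 3·M/(p_1 + 3·p_2).
Here 21.52 + 3·4 = 33.52, giving x_2* = 31.7721.
At M' = 532.5: x_2* = 47.6581. Change: 47.6581 − 31.7721 = 15.886.

Δx_2* = 15.886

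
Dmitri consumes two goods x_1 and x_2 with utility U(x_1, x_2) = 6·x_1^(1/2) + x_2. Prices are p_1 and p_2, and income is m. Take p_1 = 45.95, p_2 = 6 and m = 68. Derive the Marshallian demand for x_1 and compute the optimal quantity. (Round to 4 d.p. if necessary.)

x_1* = 0.1535

MU_x_1 = 3/√x_1, MU_x_2 = 1. Tangency: 3/√x_1 = p_1/p_2.
Thus x_1* = (3·p_2/p_1)² — independent of m — with the rest of income spent on x_2.
Plugging in: x_1* = (3·6/45.95)² = 0.1535.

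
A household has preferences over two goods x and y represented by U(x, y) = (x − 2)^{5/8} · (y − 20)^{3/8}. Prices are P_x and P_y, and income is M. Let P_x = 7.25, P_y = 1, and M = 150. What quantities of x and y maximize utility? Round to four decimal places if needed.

x* = 11.9569, y* = 63.3125

This is Cobb-Douglas in (x−2, y−20): tangency gives 0.625·P_y·(y−20) = 0.375·P_x·(x−2).
After buying the subsistence bundle (2, 20), a share 0.625 of the remaining income goes to x: x* = 2 + 0.625·(M − 2P_x − 20P_y)/P_x.
Discretionary income = 150 − 2·7.25 − 20·1 = 115.5; x* = 2 + 0.625·115.5/7.25 = 11.9569; y* = 20 + 0.375·115.5/1 = 63.3125.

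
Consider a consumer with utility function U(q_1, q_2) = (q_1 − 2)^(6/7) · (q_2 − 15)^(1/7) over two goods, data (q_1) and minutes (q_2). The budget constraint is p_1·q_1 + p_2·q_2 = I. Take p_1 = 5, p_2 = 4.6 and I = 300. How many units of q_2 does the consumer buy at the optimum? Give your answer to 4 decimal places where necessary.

q_2* = 21.8634

Let q_1' = q_1−2, q_2' = q_2−15. MRS = 6·q_2'/q_1' = p_1/p_2.
After buying the subsistence bundle (2, 15), a share 6/7 of the remaining income goes to q_1: q_1* = 2 + 6/7·(I − 2p_1 − 15p_2)/p_1.
Discretionary income = 300 − 2·5 − 15·4.6 = 221; q_2* = 15 + 1/7·221/4.6 = 21.8634.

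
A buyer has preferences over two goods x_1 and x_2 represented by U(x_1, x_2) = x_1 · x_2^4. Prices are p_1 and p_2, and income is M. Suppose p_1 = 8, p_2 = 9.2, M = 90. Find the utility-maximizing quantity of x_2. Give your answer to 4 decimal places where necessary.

The MRS is (1/4)·x_2/x_1. Set MRS = p_1/p_2.
Rearranging, p_2·x_2 = 4·p_1·x_1. Substituting into the budget gives p_1·x_1·(1 + 4) = M.
Demand: x_1*(p_1,p_2,M) = 0.2·M/p_1 and x_2* = 0.8·M/p_2.
At p_1=8, p_2=9.2, M=90: x_2* = 0.8·90/9.2 = 7.8261.

x_2* = 7.8261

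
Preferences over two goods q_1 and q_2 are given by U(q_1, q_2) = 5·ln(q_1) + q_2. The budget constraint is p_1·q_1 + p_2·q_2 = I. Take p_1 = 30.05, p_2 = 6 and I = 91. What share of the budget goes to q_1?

share on q_1 = 0.3297

So q_1*(p_1,p_2) = 5·p_2/p_1, independent of income; and q_2* = (I − 5·p_2)/p_2.
At the given prices: q_1* = 5·6/30.05 = 0.9983, and q_2* = 10.1667.
Expenditure on q_1: 30.05·0.9983 = 30; share = 0.3297.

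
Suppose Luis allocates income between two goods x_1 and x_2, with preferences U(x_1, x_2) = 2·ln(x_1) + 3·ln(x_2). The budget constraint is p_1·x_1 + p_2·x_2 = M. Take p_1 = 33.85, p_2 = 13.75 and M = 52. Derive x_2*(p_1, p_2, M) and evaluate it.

x_2* = 2.2691

At p_1=33.85, p_2=13.75, M=52: x_2* = 0.6·52/13.75 = 2.2691.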